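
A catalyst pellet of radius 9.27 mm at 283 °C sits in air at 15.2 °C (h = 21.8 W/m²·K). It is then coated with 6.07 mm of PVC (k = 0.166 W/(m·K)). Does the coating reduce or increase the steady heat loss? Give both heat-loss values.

increases: 6.30 → 7.44 W

Critical radius for a sphere: r_cr = 2k/h = 0.0152 m = 1.52 cm.
Outer radius after coating: r₂ = 0.00927 + 0.00607 = 0.01534 m.
r₁ < r_cr < r₂: heat loss rises to a maximum at r_cr then falls. Whether the coating helps depends on whether Q(r₂) has dropped back below Q(r₁).
Bare: R = 1/(4πr₁²h) = 42.48 K/W; Q = 267.8/42.48 = 6.30 W.
Coated: R = R_cond + R_conv = 35.98 K/W; Q = 267.8/35.98 = 7.44 W.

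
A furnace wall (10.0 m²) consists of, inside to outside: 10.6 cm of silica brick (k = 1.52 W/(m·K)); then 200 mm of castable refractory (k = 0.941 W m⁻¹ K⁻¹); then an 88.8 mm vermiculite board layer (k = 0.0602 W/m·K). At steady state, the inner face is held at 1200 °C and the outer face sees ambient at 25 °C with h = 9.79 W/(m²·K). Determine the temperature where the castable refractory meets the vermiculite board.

Resistance network (inner→outer):
  R_silica brick = L/(kA) = 0.106/(1.52·10.0) = 0.006974 K/W
  R_castable refractory = L/(kA) = 0.200/(0.941·10.0) = 0.02125 K/W
  R_vermiculite board = L/(kA) = 0.0888/(0.0602·10.0) = 0.1475 K/W
  R_conv,out = 1/(hA) = 1/(9.79·10.0) = 0.01021 K/W
ΣR = 0.006974 + 0.02125 + 0.1475 + 0.01021 = 0.1859 K/W
Q = ΔT/ΣR = (1200 °C − 25 °C)/0.1859 = 6321 W
From the inner boundary to the castable refractory/vermiculite board interface, ΣR_partial = 0.02822 K/W.
T_interface = T_in − Q·ΣR_partial = 1200 °C − (6321)(0.02822) = 1022 °C

T = 1022 °C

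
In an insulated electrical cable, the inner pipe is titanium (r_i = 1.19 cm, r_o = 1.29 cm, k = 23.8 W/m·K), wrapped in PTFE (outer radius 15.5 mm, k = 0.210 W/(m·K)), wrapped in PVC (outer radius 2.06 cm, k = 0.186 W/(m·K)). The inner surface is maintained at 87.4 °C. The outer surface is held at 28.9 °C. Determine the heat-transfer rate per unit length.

Q' = 153 W/m

Resistance network (inner→outer):
  R'_titanium = ln(0.0129/0.0119)/(2πk) = 0.08069/(2π·23.8) = 5.396×10^-4 m·K/W
  R'_PTFE = ln(0.0155/0.0129)/(2πk) = 0.1836/(2π·0.210) = 0.1392 m·K/W
  R'_PVC = ln(0.0206/0.0155)/(2πk) = 0.2845/(2π·0.186) = 0.2434 m·K/W
ΣR = 5.396×10^-4 + 0.1392 + 0.2434 = 0.3831 m·K/W
Q' = ΔT/ΣR = (87.4 °C − 28.9 °C)/0.3831 = 153 W/m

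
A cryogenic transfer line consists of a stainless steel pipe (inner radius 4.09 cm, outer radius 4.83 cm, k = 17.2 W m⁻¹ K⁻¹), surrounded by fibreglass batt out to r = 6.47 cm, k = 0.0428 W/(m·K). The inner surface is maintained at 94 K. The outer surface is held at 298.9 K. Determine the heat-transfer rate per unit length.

Q' = 188 W/m

Resistance network (inner→outer):
  R'_stainless steel = ln(0.0483/0.0409)/(2πk) = 0.1663/(2π·17.2) = 0.001539 m·K/W
  R'_fibreglass batt = ln(0.0647/0.0483)/(2πk) = 0.2923/(2π·0.0428) = 1.087 m·K/W
ΣR = 0.001539 + 1.087 = 1.089 m·K/W
Q' = ΔT/ΣR = (94 K − 298.9 K)/1.089 = -188 W/m
(Negative Q' ⇒ heat flows inward; heat gain = 188 W/m.)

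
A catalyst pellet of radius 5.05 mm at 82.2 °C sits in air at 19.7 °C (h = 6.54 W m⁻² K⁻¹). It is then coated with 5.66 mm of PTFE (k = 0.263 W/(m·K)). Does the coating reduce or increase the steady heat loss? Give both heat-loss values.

increases: 0.131 → 0.454 W

Critical radius for a sphere: r_cr = 2k/h = 0.0804 m = 8.04 cm.
Outer radius after coating: r₂ = 0.00505 + 0.00566 = 0.01071 m.
Since r₁ < r_cr and r₂ ≤ r_cr, the coating moves toward the maximum at r_cr — heat loss rises.
Bare: R = 1/(4πr₁²h) = 477.1 K/W; Q = 62.5/477.1 = 0.131 W.
Coated: R = R_cond + R_conv = 137.7 K/W; Q = 62.5/137.7 = 0.454 W.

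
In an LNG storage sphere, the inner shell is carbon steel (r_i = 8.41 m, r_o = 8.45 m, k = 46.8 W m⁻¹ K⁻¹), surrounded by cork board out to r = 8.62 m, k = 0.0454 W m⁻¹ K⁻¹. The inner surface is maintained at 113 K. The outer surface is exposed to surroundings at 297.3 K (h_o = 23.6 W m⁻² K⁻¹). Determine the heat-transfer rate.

Q = 44.5 kW

Treat each layer as a resistance in series:
  R_carbon steel = (1/8.41 − 1/8.45)/(4πk) = 5.629×10^-4/(4π·46.8) = 9.571×10^-7 K/W
  R_cork board = (1/8.45 − 1/8.62)/(4πk) = 0.002334/(4π·0.0454) = 0.004091 K/W
  R_conv,out = 1/(4πr²h) = 1/(4π·8.62²·23.6) = 4.538×10^-5 K/W
ΣR = 9.571×10^-7 + 0.004091 + 4.538×10^-5 = 0.004137 K/W
Q = ΔT/ΣR = (113 K − 297.3 K)/0.004137 = -44500 W
(Negative Q ⇒ heat flows inward; heat gain = 44500 W.)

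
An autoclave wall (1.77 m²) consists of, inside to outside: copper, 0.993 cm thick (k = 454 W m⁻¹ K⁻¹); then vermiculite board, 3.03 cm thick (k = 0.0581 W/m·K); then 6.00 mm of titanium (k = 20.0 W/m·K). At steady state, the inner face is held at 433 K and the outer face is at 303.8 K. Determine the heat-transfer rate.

Q = 438 W

Treat each layer as a resistance in series:
  R_copper = L/(kA) = 0.00993/(454·1.77) = 1.236×10^-5 K/W
  R_vermiculite board = L/(kA) = 0.0303/(0.0581·1.77) = 0.2946 K/W
  R_titanium = L/(kA) = 0.00600/(20.0·1.77) = 1.695×10^-4 K/W
ΣR = 1.236×10^-5 + 0.2946 + 1.695×10^-4 = 0.2948 K/W
Q = ΔT/ΣR = (433 K − 303.8 K)/0.2948 = 438 W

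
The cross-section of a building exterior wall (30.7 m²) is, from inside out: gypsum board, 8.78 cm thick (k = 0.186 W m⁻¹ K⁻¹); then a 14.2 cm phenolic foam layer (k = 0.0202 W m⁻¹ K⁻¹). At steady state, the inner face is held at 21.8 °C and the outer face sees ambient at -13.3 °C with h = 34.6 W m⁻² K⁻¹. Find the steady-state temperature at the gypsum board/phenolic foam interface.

T = 19.6 °C

Treat each layer as a resistance in series:
  R_gypsum board = L/(kA) = 0.0878/(0.186·30.7) = 0.01538 K/W
  R_phenolic foam = L/(kA) = 0.142/(0.0202·30.7) = 0.2290 K/W
  R_conv,out = 1/(hA) = 1/(34.6·30.7) = 9.414×10^-4 K/W
ΣR = 0.01538 + 0.2290 + 9.414×10^-4 = 0.2453 K/W
Q = ΔT/ΣR = (21.8 °C − -13.3 °C)/0.2453 = 143.1 W
From the inner boundary to the gypsum board/phenolic foam interface, ΣR_partial = 0.01538 K/W.
T_interface = T_in − Q·ΣR_partial = 21.8 °C − (143.1)(0.01538) = 19.6 °C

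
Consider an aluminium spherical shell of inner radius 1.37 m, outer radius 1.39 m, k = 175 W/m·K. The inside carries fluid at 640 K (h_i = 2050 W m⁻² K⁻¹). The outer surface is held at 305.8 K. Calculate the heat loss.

Treat each layer as a resistance in series:
  R_conv,in = 1/(4πr²h) = 1/(4π·1.37²·2050) = 2.068×10^-5 K/W
  R_aluminium = (1/1.37 − 1/1.39)/(4πk) = 0.01050/(4π·175) = 4.776×10^-6 K/W
ΣR = 2.068×10^-5 + 4.776×10^-6 = 2.546×10^-5 K/W
Q = ΔT/ΣR = (640 K − 305.8 K)/2.546×10^-5 = 1.31×10^7 W

Q = 13100 kW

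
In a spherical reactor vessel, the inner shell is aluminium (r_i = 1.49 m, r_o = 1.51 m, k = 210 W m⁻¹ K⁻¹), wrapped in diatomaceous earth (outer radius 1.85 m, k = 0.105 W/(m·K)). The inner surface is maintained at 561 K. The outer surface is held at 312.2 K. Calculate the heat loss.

Series thermal resistances, inner to outer:
  R_aluminium = (1/1.49 − 1/1.51)/(4πk) = 0.008889/(4π·210) = 3.369×10^-6 K/W
  R_diatomaceous earth = (1/1.51 − 1/1.85)/(4πk) = 0.1217/(4π·0.105) = 0.09224 K/W
ΣR = 3.369×10^-6 + 0.09224 = 0.09224 K/W
Q = ΔT/ΣR = (561 K − 312.2 K)/0.09224 = 2700 W

Q = 2.70 kW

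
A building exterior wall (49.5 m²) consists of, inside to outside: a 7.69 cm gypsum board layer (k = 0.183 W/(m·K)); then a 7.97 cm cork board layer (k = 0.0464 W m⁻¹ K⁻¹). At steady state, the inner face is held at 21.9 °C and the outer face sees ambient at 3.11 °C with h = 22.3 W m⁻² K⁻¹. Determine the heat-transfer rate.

Series thermal resistances, inner to outer:
  R_gypsum board = L/(kA) = 0.0769/(0.183·49.5) = 0.008489 K/W
  R_cork board = L/(kA) = 0.0797/(0.0464·49.5) = 0.03470 K/W
  R_conv,out = 1/(hA) = 1/(22.3·49.5) = 9.059×10^-4 K/W
ΣR = 0.008489 + 0.03470 + 9.059×10^-4 = 0.04409 K/W
Q = ΔT/ΣR = (21.9 °C − 3.11 °C)/0.04409 = 426 W

Q = 426 W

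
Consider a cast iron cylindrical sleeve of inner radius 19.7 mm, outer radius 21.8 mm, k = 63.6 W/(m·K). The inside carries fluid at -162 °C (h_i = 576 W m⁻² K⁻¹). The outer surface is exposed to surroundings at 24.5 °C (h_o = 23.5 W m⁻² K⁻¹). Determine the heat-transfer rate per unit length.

Resistance network (inner→outer):
  R'_conv,in = 1/(2πr h) = 1/(2π·0.0197·576) = 0.01403 m·K/W
  R'_cast iron = ln(0.0218/0.0197)/(2πk) = 0.1013/(2π·63.6) = 2.535×10^-4 m·K/W
  R'_conv,out = 1/(2πr h) = 1/(2π·0.0218·23.5) = 0.3107 m·K/W
ΣR = 0.01403 + 2.535×10^-4 + 0.3107 = 0.3250 m·K/W
Q' = ΔT/ΣR = (-162 °C − 24.5 °C)/0.3250 = -574 W/m
(Negative Q' ⇒ heat flows inward; heat gain = 574 W/m.)

Q' = 574 W/m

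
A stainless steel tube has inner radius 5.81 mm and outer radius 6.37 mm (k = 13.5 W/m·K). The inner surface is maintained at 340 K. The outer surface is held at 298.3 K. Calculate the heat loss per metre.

Q' = 2πk·ΔT/ln(r₂/r₁) = 2π × 13.5 × 41.7 / ln(0.00637/0.00581) = 38400 W/m

Q' = 38400 W/m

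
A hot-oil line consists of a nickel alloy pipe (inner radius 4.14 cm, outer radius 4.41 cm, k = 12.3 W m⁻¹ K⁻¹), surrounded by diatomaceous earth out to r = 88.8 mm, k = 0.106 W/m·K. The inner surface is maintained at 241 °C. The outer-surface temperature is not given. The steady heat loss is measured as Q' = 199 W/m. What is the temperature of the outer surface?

Series resistances:
  R'_nickel alloy = ln(0.0441/0.0414)/(2πk) = 0.06318/(2π·12.3) = 8.175×10^-4 m·K/W
  R'_diatomaceous earth = ln(0.0888/0.0441)/(2πk) = 0.6999/(2π·0.106) = 1.051 m·K/W
ΣR = 1.052 m·K/W
ΔT = Q'·ΣR = 199 × 1.052 = 209.3 K
Heat flows outward, so T_out = T_in − ΔT = 241 − 209.3 = 31.7 °C

T_out = 31.7 °C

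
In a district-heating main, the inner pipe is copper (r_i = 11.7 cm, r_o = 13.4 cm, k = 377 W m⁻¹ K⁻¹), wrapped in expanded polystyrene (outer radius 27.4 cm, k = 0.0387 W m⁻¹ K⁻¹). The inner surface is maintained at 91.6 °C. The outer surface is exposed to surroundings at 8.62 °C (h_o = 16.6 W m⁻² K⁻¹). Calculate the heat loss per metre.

Q' = 27.9 W/m

Treat each layer as a resistance in series:
  R'_copper = ln(0.134/0.117)/(2πk) = 0.1357/(2π·377) = 5.727×10^-5 m·K/W
  R'_expanded polystyrene = ln(0.274/0.134)/(2πk) = 0.7153/(2π·0.0387) = 2.942 m·K/W
  R'_conv,out = 1/(2πr h) = 1/(2π·0.274·16.6) = 0.03499 m·K/W
ΣR = 5.727×10^-5 + 2.942 + 0.03499 = 2.977 m·K/W
Q' = ΔT/ΣR = (91.6 °C − 8.62 °C)/2.977 = 27.9 W/m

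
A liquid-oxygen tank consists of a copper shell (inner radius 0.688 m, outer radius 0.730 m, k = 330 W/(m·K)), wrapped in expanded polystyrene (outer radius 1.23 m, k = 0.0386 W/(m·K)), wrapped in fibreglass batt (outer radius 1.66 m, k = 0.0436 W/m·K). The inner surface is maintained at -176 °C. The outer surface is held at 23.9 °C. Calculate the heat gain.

Q = 130 W

Treat each layer as a resistance in series:
  R_copper = (1/0.688 − 1/0.730)/(4πk) = 0.08363/(4π·330) = 2.017×10^-5 K/W
  R_expanded polystyrene = (1/0.730 − 1/1.23)/(4πk) = 0.5569/(4π·0.0386) = 1.148 K/W
  R_fibreglass batt = (1/1.23 − 1/1.66)/(4πk) = 0.2106/(4π·0.0436) = 0.3844 K/W
ΣR = 2.017×10^-5 + 1.148 + 0.3844 = 1.532 K/W
Q = ΔT/ΣR = (-176 °C − 23.9 °C)/1.532 = -130 W
(Negative Q ⇒ heat flows inward; heat gain = 130 W.)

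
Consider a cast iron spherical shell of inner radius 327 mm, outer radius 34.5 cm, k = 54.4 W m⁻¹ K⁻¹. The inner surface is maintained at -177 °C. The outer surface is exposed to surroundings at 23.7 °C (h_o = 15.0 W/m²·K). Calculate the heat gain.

Series thermal resistances, inner to outer:
  R_cast iron = (1/0.327 − 1/0.345)/(4πk) = 0.1596/(4π·54.4) = 2.334×10^-4 K/W
  R_conv,out = 1/(4πr²h) = 1/(4π·0.345²·15.0) = 0.04457 K/W
ΣR = 2.334×10^-4 + 0.04457 = 0.04480 K/W
Q = ΔT/ΣR = (-177 °C − 23.7 °C)/0.04480 = -4480 W
(Negative Q ⇒ heat flows inward; heat gain = 4480 W.)

Q = 4480 W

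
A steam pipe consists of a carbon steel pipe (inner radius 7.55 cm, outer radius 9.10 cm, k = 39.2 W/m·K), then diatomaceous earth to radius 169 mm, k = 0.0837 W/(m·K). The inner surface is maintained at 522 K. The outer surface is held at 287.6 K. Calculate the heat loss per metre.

Q' = 199 W/m

Resistance network (inner→outer):
  R'_carbon steel = ln(0.0910/0.0755)/(2πk) = 0.1867/(2π·39.2) = 7.581×10^-4 m·K/W
  R'_diatomaceous earth = ln(0.169/0.0910)/(2πk) = 0.6190/(2π·0.0837) = 1.177 m·K/W
ΣR = 7.581×10^-4 + 1.177 = 1.178 m·K/W
Q' = ΔT/ΣR = (522 K − 287.6 K)/1.178 = 199 W/m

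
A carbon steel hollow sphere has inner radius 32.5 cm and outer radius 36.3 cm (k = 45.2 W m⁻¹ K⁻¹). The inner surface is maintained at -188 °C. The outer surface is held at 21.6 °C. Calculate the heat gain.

Q = 4πk·ΔT/(1/r₁ − 1/r₂) = 4π × 45.2 × 209.6 / (1/0.325 − 1/0.363) = 3.70×10^5 W

Q = 3.70×10^5 W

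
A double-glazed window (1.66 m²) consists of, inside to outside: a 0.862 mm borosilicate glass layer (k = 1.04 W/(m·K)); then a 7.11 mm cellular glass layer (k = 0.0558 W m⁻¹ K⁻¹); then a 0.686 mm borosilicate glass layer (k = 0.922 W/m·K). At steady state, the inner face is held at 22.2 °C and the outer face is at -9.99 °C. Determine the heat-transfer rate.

Treat each layer as a resistance in series:
  R_borosilicate glass = L/(kA) = 8.62×10^-4/(1.04·1.66) = 4.993×10^-4 K/W
  R_cellular glass = L/(kA) = 0.00711/(0.0558·1.66) = 0.07676 K/W
  R_borosilicate glass = L/(kA) = 6.86×10^-4/(0.922·1.66) = 4.482×10^-4 K/W
ΣR = 4.993×10^-4 + 0.07676 + 4.482×10^-4 = 0.07771 K/W
Q = ΔT/ΣR = (22.2 °C − -9.99 °C)/0.07771 = 414 W

Q = 414 W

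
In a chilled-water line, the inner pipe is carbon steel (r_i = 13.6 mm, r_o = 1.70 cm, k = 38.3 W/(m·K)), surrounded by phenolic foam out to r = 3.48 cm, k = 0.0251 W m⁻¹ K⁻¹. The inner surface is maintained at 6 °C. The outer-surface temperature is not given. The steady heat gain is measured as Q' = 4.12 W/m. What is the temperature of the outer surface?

Series resistances:
  R'_carbon steel = ln(0.0170/0.0136)/(2πk) = 0.2231/(2π·38.3) = 9.273×10^-4 m·K/W
  R'_phenolic foam = ln(0.0348/0.0170)/(2πk) = 0.7164/(2π·0.0251) = 4.543 m·K/W
ΣR = 4.544 m·K/W
ΔT = Q'·ΣR = 4.12 × 4.544 = 18.72 K
Heat flows inward, so T_out = T_in + ΔT = 6 + 18.72 = 24.7 °C

T_out = 24.7 °C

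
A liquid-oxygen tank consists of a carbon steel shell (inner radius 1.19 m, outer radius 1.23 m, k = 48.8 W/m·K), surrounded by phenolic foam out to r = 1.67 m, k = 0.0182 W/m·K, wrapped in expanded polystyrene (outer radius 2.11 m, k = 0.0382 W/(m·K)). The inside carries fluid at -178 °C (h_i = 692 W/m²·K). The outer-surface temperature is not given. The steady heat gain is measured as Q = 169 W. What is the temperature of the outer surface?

T_out = 24.3 °C

Sum the resistances:
  R_conv,in = 1/(4πr²h) = 1/(4π·1.19²·692) = 8.121×10^-5 K/W
  R_carbon steel = (1/1.19 − 1/1.23)/(4πk) = 0.02733/(4π·48.8) = 4.456×10^-5 K/W
  R_phenolic foam = (1/1.23 − 1/1.67)/(4πk) = 0.2142/(4π·0.0182) = 0.9366 K/W
  R_expanded polystyrene = (1/1.67 − 1/2.11)/(4πk) = 0.1249/(4π·0.0382) = 0.2601 K/W
ΣR = 1.197 K/W
ΔT = Q·ΣR = 169 × 1.197 = 202.3 K
Heat flows inward, so T_out = T_in + ΔT = -178 + 202.3 = 24.3 °C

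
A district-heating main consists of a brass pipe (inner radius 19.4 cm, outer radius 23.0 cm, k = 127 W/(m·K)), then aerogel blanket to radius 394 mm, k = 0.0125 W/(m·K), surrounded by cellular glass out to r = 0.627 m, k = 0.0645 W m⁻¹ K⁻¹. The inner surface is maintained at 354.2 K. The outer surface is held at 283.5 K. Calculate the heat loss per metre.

Q' = 8.84 W/m

Series thermal resistances, inner to outer:
  R'_brass = ln(0.230/0.194)/(2πk) = 0.1702/(2π·127) = 2.133×10^-4 m·K/W
  R'_aerogel blanket = ln(0.394/0.230)/(2πk) = 0.5383/(2π·0.0125) = 6.853 m·K/W
  R'_cellular glass = ln(0.627/0.394)/(2πk) = 0.4646/(2π·0.0645) = 1.146 m·K/W
ΣR = 2.133×10^-4 + 6.853 + 1.146 = 7.999 m·K/W
Q' = ΔT/ΣR = (354.2 K − 283.5 K)/7.999 = 8.84 W/m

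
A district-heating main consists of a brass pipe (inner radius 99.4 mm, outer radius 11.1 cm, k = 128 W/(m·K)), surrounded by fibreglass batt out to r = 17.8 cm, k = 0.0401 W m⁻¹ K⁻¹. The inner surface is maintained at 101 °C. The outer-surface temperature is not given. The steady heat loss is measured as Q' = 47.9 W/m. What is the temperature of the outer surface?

T_out = 11.2 °C

Sum the resistances:
  R'_brass = ln(0.111/0.0994)/(2πk) = 0.1104/(2π·128) = 1.372×10^-4 m·K/W
  R'_fibreglass batt = ln(0.178/0.111)/(2πk) = 0.4723/(2π·0.0401) = 1.874 m·K/W
ΣR = 1.874 m·K/W
ΔT = Q'·ΣR = 47.9 × 1.874 = 89.76 K
Heat flows outward, so T_out = T_in − ΔT = 101 − 89.76 = 11.2 °C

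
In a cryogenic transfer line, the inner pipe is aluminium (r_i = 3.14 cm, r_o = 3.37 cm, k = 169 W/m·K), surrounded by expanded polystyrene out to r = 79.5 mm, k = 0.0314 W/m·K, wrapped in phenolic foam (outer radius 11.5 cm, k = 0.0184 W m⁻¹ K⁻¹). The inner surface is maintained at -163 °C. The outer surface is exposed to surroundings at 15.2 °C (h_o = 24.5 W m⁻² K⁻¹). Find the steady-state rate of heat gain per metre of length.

Q' = 23.4 W/m

Treat each layer as a resistance in series:
  R'_aluminium = ln(0.0337/0.0314)/(2πk) = 0.07069/(2π·169) = 6.657×10^-5 m·K/W
  R'_expanded polystyrene = ln(0.0795/0.0337)/(2πk) = 0.8583/(2π·0.0314) = 4.350 m·K/W
  R'_phenolic foam = ln(0.115/0.0795)/(2πk) = 0.3692/(2π·0.0184) = 3.193 m·K/W
  R'_conv,out = 1/(2πr h) = 1/(2π·0.115·24.5) = 0.05649 m·K/W
ΣR = 6.657×10^-5 + 4.350 + 3.193 + 0.05649 = 7.600 m·K/W
Q' = ΔT/ΣR = (-163 °C − 15.2 °C)/7.600 = -23.4 W/m
(Negative Q' ⇒ heat flows inward; heat gain = 23.4 W/m.)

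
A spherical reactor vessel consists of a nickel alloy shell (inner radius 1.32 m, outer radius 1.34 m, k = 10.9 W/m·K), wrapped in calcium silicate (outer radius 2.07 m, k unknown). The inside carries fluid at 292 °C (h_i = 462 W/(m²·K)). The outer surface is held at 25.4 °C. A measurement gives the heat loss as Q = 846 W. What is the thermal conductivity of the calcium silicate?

k = 0.0665 W/m·K

ΣR = ΔT/Q = |292 − 25.4|/846 = 0.3151 K/W
Known resistances:
  R_conv,in = 1/(4πr²h) = 1/(4π·1.32²·462) = 9.886×10^-5 K/W
  R_nickel alloy = (1/1.32 − 1/1.34)/(4πk) = 0.01131/(4π·10.9) = 8.255×10^-5 K/W
R_calcium silicate = ΣR − ΣR_known = 0.3151 − 1.814×10^-4 = 0.3149 K/W
(1/r₁−1/r₂)/(4πk) = 0.3149 ⇒ k = 0.2632/(4π·0.3149) = 0.0665 W/m·K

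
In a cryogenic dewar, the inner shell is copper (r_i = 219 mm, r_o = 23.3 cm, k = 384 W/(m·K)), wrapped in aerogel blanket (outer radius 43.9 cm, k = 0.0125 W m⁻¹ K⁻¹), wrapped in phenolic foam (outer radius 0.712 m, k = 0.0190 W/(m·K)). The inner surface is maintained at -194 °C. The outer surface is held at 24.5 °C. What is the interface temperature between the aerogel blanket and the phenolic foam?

T = -24.0 °C

Resistance network (inner→outer):
  R_copper = (1/0.219 − 1/0.233)/(4πk) = 0.2744/(4π·384) = 5.686×10^-5 K/W
  R_aerogel blanket = (1/0.233 − 1/0.439)/(4πk) = 2.014/(4π·0.0125) = 12.82 K/W
  R_phenolic foam = (1/0.439 − 1/0.712)/(4πk) = 0.8734/(4π·0.0190) = 3.658 K/W
ΣR = 5.686×10^-5 + 12.82 + 3.658 = 16.48 K/W
Q = ΔT/ΣR = (-194 °C − 24.5 °C)/16.48 = -13.26 W
From the inner boundary to the aerogel blanket/phenolic foam interface, ΣR_partial = 12.82 K/W.
T_interface = T_in − Q·ΣR_partial = -194 °C − (-13.26)(12.82) = -24.0 °C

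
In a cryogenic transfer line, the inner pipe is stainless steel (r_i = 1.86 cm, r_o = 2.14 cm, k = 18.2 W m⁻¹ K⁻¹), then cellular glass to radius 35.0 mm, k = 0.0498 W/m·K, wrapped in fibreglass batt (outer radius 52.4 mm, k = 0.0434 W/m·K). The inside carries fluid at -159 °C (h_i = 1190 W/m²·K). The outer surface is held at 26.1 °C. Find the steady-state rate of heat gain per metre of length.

Treat each layer as a resistance in series:
  R'_conv,in = 1/(2πr h) = 1/(2π·0.0186·1190) = 0.007191 m·K/W
  R'_stainless steel = ln(0.0214/0.0186)/(2πk) = 0.1402/(2π·18.2) = 0.001226 m·K/W
  R'_cellular glass = ln(0.0350/0.0214)/(2πk) = 0.4920/(2π·0.0498) = 1.572 m·K/W
  R'_fibreglass batt = ln(0.0524/0.0350)/(2πk) = 0.4036/(2π·0.0434) = 1.480 m·K/W
ΣR = 0.007191 + 0.001226 + 1.572 + 1.480 = 3.060 m·K/W
Q' = ΔT/ΣR = (-159 °C − 26.1 °C)/3.060 = -60.5 W/m
(Negative Q' ⇒ heat flows inward; heat gain = 60.5 W/m.)

Q' = 60.5 W/m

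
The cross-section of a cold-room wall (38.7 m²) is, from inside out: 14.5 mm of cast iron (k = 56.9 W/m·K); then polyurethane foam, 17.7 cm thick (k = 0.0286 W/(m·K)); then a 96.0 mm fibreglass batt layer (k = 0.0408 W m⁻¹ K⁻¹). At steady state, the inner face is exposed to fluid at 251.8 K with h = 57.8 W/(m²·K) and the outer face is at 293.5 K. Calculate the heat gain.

Q = 189 W

Treat each layer as a resistance in series:
  R_conv,in = 1/(hA) = 1/(57.8·38.7) = 4.471×10^-4 K/W
  R_cast iron = L/(kA) = 0.0145/(56.9·38.7) = 6.585×10^-6 K/W
  R_polyurethane foam = L/(kA) = 0.177/(0.0286·38.7) = 0.1599 K/W
  R_fibreglass batt = L/(kA) = 0.0960/(0.0408·38.7) = 0.06080 K/W
ΣR = 4.471×10^-4 + 6.585×10^-6 + 0.1599 + 0.06080 = 0.2212 K/W
Q = ΔT/ΣR = (251.8 K − 293.5 K)/0.2212 = -189 W
(Negative Q ⇒ heat flows inward; heat gain = 189 W.)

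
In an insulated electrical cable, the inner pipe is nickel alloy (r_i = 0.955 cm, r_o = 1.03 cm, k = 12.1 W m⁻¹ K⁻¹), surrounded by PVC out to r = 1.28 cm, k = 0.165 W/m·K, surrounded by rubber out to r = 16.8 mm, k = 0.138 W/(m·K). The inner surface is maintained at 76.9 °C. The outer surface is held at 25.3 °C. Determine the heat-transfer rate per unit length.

Q' = 98.4 W/m

Series thermal resistances, inner to outer:
  R'_nickel alloy = ln(0.0103/0.00955)/(2πk) = 0.07560/(2π·12.1) = 9.944×10^-4 m·K/W
  R'_PVC = ln(0.0128/0.0103)/(2πk) = 0.2173/(2π·0.165) = 0.2096 m·K/W
  R'_rubber = ln(0.0168/0.0128)/(2πk) = 0.2719/(2π·0.138) = 0.3136 m·K/W
ΣR = 9.944×10^-4 + 0.2096 + 0.3136 = 0.5242 m·K/W
Q' = ΔT/ΣR = (76.9 °C − 25.3 °C)/0.5242 = 98.4 W/m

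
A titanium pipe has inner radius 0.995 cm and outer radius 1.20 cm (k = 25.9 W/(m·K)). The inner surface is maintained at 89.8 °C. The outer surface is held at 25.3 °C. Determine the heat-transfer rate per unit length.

Q' = 2πk·ΔT/ln(r₂/r₁) = 2π × 25.9 × 64.5 / ln(0.0120/0.00995) = 56000 W/m

Q' = 56000 W/m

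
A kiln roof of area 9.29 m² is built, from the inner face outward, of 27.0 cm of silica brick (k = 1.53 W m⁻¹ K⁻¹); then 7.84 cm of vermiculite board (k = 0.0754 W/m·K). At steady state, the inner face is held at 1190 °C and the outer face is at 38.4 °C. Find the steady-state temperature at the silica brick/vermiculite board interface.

Treat each layer as a resistance in series:
  R_silica brick = L/(kA) = 0.270/(1.53·9.29) = 0.01900 K/W
  R_vermiculite board = L/(kA) = 0.0784/(0.0754·9.29) = 0.1119 K/W
ΣR = 0.01900 + 0.1119 = 0.1309 K/W
Q = ΔT/ΣR = (1190 °C − 38.4 °C)/0.1309 = 8798 W
From the inner boundary to the silica brick/vermiculite board interface, ΣR_partial = 0.01900 K/W.
T_interface = T_in − Q·ΣR_partial = 1190 °C − (8798)(0.01900) = 1023 °C

T = 1023 °C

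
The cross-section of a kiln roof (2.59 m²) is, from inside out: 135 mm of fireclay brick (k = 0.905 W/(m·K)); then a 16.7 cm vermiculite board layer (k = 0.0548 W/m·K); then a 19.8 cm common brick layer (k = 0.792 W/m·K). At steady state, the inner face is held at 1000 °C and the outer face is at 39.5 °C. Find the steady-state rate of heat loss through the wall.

Q = 722 W

Resistance network (inner→outer):
  R_fireclay brick = L/(kA) = 0.135/(0.905·2.59) = 0.05760 K/W
  R_vermiculite board = L/(kA) = 0.167/(0.0548·2.59) = 1.177 K/W
  R_common brick = L/(kA) = 0.198/(0.792·2.59) = 0.09653 K/W
ΣR = 0.05760 + 1.177 + 0.09653 = 1.331 K/W
Q = ΔT/ΣR = (1000 °C − 39.5 °C)/1.331 = 722 W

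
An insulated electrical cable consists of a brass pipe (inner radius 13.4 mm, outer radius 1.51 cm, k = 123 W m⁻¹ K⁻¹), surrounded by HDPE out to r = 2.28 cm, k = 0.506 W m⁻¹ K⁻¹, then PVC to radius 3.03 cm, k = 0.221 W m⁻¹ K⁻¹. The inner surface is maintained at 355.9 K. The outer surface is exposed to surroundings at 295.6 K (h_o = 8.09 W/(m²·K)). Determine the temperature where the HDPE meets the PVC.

T = 347.9 K

Series thermal resistances, inner to outer:
  R'_brass = ln(0.0151/0.0134)/(2πk) = 0.1194/(2π·123) = 1.545×10^-4 m·K/W
  R'_HDPE = ln(0.0228/0.0151)/(2πk) = 0.4121/(2π·0.506) = 0.1296 m·K/W
  R'_PVC = ln(0.0303/0.0228)/(2πk) = 0.2844/(2π·0.221) = 0.2048 m·K/W
  R'_conv,out = 1/(2πr h) = 1/(2π·0.0303·8.09) = 0.6493 m·K/W
ΣR = 1.545×10^-4 + 0.1296 + 0.2048 + 0.6493 = 0.9839 m·K/W
Q' = ΔT/ΣR = (355.9 K − 295.6 K)/0.9839 = 61.29 W/m
From the inner boundary to the HDPE/PVC interface, ΣR_partial = 0.1298 m·K/W.
T_interface = T_in − Q'·ΣR_partial = 355.9 K − (61.29)(0.1298) = 347.9 K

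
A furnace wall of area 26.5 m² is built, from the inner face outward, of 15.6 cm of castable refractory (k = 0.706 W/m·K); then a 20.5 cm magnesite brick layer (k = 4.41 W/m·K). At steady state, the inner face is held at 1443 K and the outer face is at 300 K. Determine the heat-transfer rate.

Treat each layer as a resistance in series:
  R_castable refractory = L/(kA) = 0.156/(0.706·26.5) = 0.008338 K/W
  R_magnesite brick = L/(kA) = 0.205/(4.41·26.5) = 0.001754 K/W
ΣR = 0.008338 + 0.001754 = 0.01009 K/W
Q = ΔT/ΣR = (1443 K − 300 K)/0.01009 = 1.13×10^5 W

Q = 1.13×10^5 W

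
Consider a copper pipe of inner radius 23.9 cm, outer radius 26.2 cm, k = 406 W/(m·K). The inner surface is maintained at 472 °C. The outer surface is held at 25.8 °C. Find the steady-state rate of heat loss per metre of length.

Q' = 12400 kW/m

Q' = 2πk·ΔT/ln(r₂/r₁) = 2π × 406 × 446.2 / ln(0.262/0.239) = 1.24×10^7 W/m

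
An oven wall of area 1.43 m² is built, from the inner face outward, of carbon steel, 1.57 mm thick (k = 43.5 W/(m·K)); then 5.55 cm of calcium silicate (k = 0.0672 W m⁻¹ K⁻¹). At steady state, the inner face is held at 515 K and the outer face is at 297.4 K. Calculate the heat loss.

Series thermal resistances, inner to outer:
  R_carbon steel = L/(kA) = 0.00157/(43.5·1.43) = 2.524×10^-5 K/W
  R_calcium silicate = L/(kA) = 0.0555/(0.0672·1.43) = 0.5775 K/W
ΣR = 2.524×10^-5 + 0.5775 = 0.5775 K/W
Q = ΔT/ΣR = (515 K − 297.4 K)/0.5775 = 377 W

Q = 377 W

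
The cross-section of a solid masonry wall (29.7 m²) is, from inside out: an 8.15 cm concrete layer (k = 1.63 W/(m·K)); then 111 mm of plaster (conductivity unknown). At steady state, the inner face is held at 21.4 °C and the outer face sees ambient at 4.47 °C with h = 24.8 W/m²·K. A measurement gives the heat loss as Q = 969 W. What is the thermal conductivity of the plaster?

ΣR = ΔT/Q = |21.4 − 4.47|/969 = 0.01747 K/W
Known resistances:
  R_concrete = L/(kA) = 0.0815/(1.63·29.7) = 0.001684 K/W
  R_conv,out = 1/(hA) = 1/(24.8·29.7) = 0.001358 K/W
R_plaster = ΣR − ΣR_known = 0.01747 − 0.003042 = 0.01443 K/W
L/(kA) = 0.01443 ⇒ k = 0.111/(0.01443·29.7) = 0.259 W/m·K

k = 0.259 W/m·K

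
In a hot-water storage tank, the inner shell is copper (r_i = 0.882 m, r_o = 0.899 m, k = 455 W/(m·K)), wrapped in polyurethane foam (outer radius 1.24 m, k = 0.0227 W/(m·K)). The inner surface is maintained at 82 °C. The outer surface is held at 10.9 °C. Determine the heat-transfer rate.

Resistance network (inner→outer):
  R_copper = (1/0.882 − 1/0.899)/(4πk) = 0.02144/(4π·455) = 3.750×10^-6 K/W
  R_polyurethane foam = (1/0.899 − 1/1.24)/(4πk) = 0.3059/(4π·0.0227) = 1.072 K/W
ΣR = 3.750×10^-6 + 1.072 = 1.072 K/W
Q = ΔT/ΣR = (82 °C − 10.9 °C)/1.072 = 66.3 W

Q = 66.3 W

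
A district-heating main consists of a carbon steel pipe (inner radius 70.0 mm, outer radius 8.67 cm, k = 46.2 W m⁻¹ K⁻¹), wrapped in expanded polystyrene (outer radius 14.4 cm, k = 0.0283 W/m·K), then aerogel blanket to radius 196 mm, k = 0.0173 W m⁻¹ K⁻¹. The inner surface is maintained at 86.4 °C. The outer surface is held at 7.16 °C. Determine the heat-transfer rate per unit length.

Q' = 13.9 W/m

Series thermal resistances, inner to outer:
  R'_carbon steel = ln(0.0867/0.0700)/(2πk) = 0.2140/(2π·46.2) = 7.371×10^-4 m·K/W
  R'_expanded polystyrene = ln(0.144/0.0867)/(2πk) = 0.5074/(2π·0.0283) = 2.853 m·K/W
  R'_aerogel blanket = ln(0.196/0.144)/(2πk) = 0.3083/(2π·0.0173) = 2.836 m·K/W
ΣR = 7.371×10^-4 + 2.853 + 2.836 = 5.690 m·K/W
Q' = ΔT/ΣR = (86.4 °C − 7.16 °C)/5.690 = 13.9 W/m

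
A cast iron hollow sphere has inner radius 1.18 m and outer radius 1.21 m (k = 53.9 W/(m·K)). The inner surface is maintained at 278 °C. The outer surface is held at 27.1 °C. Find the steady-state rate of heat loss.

Q = 4πk·ΔT/(1/r₁ − 1/r₂) = 4π × 53.9 × 250.9 / (1/1.18 − 1/1.21) = 8.09×10^6 W

Q = 8090 kW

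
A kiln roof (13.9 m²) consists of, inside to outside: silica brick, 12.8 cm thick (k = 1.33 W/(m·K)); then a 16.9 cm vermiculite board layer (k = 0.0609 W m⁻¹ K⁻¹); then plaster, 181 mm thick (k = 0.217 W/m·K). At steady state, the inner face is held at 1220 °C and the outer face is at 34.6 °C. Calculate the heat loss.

Q = 4.45 kW

Treat each layer as a resistance in series:
  R_silica brick = L/(kA) = 0.128/(1.33·13.9) = 0.006924 K/W
  R_vermiculite board = L/(kA) = 0.169/(0.0609·13.9) = 0.1996 K/W
  R_plaster = L/(kA) = 0.181/(0.217·13.9) = 0.06001 K/W
ΣR = 0.006924 + 0.1996 + 0.06001 = 0.2665 K/W
Q = ΔT/ΣR = (1220 °C − 34.6 °C)/0.2665 = 4450 W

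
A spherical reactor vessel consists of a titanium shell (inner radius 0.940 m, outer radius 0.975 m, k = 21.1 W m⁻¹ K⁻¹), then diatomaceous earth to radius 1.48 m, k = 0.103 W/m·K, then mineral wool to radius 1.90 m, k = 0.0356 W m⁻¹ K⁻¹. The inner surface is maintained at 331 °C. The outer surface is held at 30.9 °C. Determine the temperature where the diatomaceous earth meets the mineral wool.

Resistance network (inner→outer):
  R_titanium = (1/0.940 − 1/0.975)/(4πk) = 0.03819/(4π·21.1) = 1.440×10^-4 K/W
  R_diatomaceous earth = (1/0.975 − 1/1.48)/(4πk) = 0.3500/(4π·0.103) = 0.2704 K/W
  R_mineral wool = (1/1.48 − 1/1.90)/(4πk) = 0.1494/(4π·0.0356) = 0.3339 K/W
ΣR = 1.440×10^-4 + 0.2704 + 0.3339 = 0.6044 K/W
Q = ΔT/ΣR = (331 °C − 30.9 °C)/0.6044 = 496.5 W
From the inner boundary to the diatomaceous earth/mineral wool interface, ΣR_partial = 0.2705 K/W.
T_interface = T_in − Q·ΣR_partial = 331 °C − (496.5)(0.2705) = 197 °C

T = 197 °C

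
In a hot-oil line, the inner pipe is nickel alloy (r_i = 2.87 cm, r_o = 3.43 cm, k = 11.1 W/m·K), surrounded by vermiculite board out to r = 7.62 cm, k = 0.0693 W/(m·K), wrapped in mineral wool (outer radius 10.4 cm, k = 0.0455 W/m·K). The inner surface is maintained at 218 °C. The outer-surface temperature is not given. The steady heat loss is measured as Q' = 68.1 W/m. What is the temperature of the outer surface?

Sum the resistances:
  R'_nickel alloy = ln(0.0343/0.0287)/(2πk) = 0.1782/(2π·11.1) = 0.002556 m·K/W
  R'_vermiculite board = ln(0.0762/0.0343)/(2πk) = 0.7982/(2π·0.0693) = 1.833 m·K/W
  R'_mineral wool = ln(0.104/0.0762)/(2πk) = 0.3110/(2π·0.0455) = 1.088 m·K/W
ΣR = 2.924 m·K/W
ΔT = Q'·ΣR = 68.1 × 2.924 = 199.1 K
Heat flows outward, so T_out = T_in − ΔT = 218 − 199.1 = 18.9 °C

T_out = 18.9 °C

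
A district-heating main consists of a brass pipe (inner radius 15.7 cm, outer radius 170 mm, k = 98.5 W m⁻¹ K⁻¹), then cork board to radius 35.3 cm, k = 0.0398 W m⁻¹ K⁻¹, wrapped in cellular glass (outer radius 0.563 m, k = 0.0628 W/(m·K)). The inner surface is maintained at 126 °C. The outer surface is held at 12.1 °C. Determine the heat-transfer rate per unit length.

Series thermal resistances, inner to outer:
  R'_brass = ln(0.170/0.157)/(2πk) = 0.07955/(2π·98.5) = 1.285×10^-4 m·K/W
  R'_cork board = ln(0.353/0.170)/(2πk) = 0.7307/(2π·0.0398) = 2.922 m·K/W
  R'_cellular glass = ln(0.563/0.353)/(2πk) = 0.4668/(2π·0.0628) = 1.183 m·K/W
ΣR = 1.285×10^-4 + 2.922 + 1.183 = 4.105 m·K/W
Q' = ΔT/ΣR = (126 °C − 12.1 °C)/4.105 = 27.7 W/m

Q' = 27.7 W/m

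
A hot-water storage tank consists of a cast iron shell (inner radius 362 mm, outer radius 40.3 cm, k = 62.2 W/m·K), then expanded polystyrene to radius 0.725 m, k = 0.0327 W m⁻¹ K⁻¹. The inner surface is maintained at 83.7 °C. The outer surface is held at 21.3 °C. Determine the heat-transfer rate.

Series thermal resistances, inner to outer:
  R_cast iron = (1/0.362 − 1/0.403)/(4πk) = 0.2810/(4π·62.2) = 3.596×10^-4 K/W
  R_expanded polystyrene = (1/0.403 − 1/0.725)/(4πk) = 1.102/(4π·0.0327) = 2.682 K/W
ΣR = 3.596×10^-4 + 2.682 = 2.682 K/W
Q = ΔT/ΣR = (83.7 °C − 21.3 °C)/2.682 = 23.3 W

Q = 23.3 W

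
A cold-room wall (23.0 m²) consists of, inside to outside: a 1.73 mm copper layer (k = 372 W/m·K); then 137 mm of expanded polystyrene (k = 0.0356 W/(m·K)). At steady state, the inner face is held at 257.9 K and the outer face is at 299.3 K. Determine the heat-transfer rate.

Treat each layer as a resistance in series:
  R_copper = L/(kA) = 0.00173/(372·23.0) = 2.022×10^-7 K/W
  R_expanded polystyrene = L/(kA) = 0.137/(0.0356·23.0) = 0.1673 K/W
ΣR = 2.022×10^-7 + 0.1673 = 0.1673 K/W
Q = ΔT/ΣR = (257.9 K − 299.3 K)/0.1673 = -247 W
(Negative Q ⇒ heat flows inward; heat gain = 247 W.)

Q = 247 W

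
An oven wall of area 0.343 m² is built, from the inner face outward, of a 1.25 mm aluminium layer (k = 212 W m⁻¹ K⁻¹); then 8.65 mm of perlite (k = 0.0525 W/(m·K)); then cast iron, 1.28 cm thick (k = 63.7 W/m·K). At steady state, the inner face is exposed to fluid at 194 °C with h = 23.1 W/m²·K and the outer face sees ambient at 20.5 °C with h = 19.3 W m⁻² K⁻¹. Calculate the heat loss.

Q = 229 W

Resistance network (inner→outer):
  R_conv,in = 1/(hA) = 1/(23.1·0.343) = 0.1262 K/W
  R_aluminium = L/(kA) = 0.00125/(212·0.343) = 1.719×10^-5 K/W
  R_perlite = L/(kA) = 0.00865/(0.0525·0.343) = 0.4804 K/W
  R_cast iron = L/(kA) = 0.0128/(63.7·0.343) = 5.858×10^-4 K/W
  R_conv,out = 1/(hA) = 1/(19.3·0.343) = 0.1511 K/W
ΣR = 0.1262 + 1.719×10^-5 + 0.4804 + 5.858×10^-4 + 0.1511 = 0.7583 K/W
Q = ΔT/ΣR = (194 °C − 20.5 °C)/0.7583 = 229 W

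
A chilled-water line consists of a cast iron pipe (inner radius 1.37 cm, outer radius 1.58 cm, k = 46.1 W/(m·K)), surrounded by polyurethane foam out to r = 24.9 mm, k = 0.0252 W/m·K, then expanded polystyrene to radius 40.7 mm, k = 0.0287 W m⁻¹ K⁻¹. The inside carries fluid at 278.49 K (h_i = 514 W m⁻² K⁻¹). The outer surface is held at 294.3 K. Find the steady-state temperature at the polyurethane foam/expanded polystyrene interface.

T = 286.6 K

Treat each layer as a resistance in series:
  R'_conv,in = 1/(2πr h) = 1/(2π·0.0137·514) = 0.02260 m·K/W
  R'_cast iron = ln(0.0158/0.0137)/(2πk) = 0.1426/(2π·46.1) = 4.924×10^-4 m·K/W
  R'_polyurethane foam = ln(0.0249/0.0158)/(2πk) = 0.4549/(2π·0.0252) = 2.873 m·K/W
  R'_expanded polystyrene = ln(0.0407/0.0249)/(2πk) = 0.4914/(2π·0.0287) = 2.725 m·K/W
ΣR = 0.02260 + 4.924×10^-4 + 2.873 + 2.725 = 5.621 m·K/W
Q' = ΔT/ΣR = (278.49 K − 294.3 K)/5.621 = -2.813 W/m
From the inner boundary to the polyurethane foam/expanded polystyrene interface, ΣR_partial = 2.896 m·K/W.
T_interface = T_in − Q'·ΣR_partial = 278.49 K − (-2.813)(2.896) = 286.6 K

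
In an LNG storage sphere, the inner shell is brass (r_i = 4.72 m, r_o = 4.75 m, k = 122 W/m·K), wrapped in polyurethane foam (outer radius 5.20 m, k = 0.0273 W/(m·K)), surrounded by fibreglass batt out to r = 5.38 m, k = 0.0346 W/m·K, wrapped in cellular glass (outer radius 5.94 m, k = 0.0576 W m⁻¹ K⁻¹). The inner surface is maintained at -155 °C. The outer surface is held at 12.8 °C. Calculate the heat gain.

Series thermal resistances, inner to outer:
  R_brass = (1/4.72 − 1/4.75)/(4πk) = 0.001338/(4π·122) = 8.728×10^-7 K/W
  R_polyurethane foam = (1/4.75 − 1/5.20)/(4πk) = 0.01822/(4π·0.0273) = 0.05311 K/W
  R_fibreglass batt = (1/5.20 − 1/5.38)/(4πk) = 0.006434/(4π·0.0346) = 0.01480 K/W
  R_cellular glass = (1/5.38 − 1/5.94)/(4πk) = 0.01752/(4π·0.0576) = 0.02421 K/W
ΣR = 8.728×10^-7 + 0.05311 + 0.01480 + 0.02421 = 0.09212 K/W
Q = ΔT/ΣR = (-155 °C − 12.8 °C)/0.09212 = -1820 W
(Negative Q ⇒ heat flows inward; heat gain = 1820 W.)

Q = 1820 W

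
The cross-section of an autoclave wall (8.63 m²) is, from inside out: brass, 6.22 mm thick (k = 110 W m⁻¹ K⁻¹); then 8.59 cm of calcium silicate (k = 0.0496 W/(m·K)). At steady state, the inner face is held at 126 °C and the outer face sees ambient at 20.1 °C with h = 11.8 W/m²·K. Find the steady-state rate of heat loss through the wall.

Q = 503 W

Resistance network (inner→outer):
  R_brass = L/(kA) = 0.00622/(110·8.63) = 6.552×10^-6 K/W
  R_calcium silicate = L/(kA) = 0.0859/(0.0496·8.63) = 0.2007 K/W
  R_conv,out = 1/(hA) = 1/(11.8·8.63) = 0.009820 K/W
ΣR = 6.552×10^-6 + 0.2007 + 0.009820 = 0.2105 K/W
Q = ΔT/ΣR = (126 °C − 20.1 °C)/0.2105 = 503 W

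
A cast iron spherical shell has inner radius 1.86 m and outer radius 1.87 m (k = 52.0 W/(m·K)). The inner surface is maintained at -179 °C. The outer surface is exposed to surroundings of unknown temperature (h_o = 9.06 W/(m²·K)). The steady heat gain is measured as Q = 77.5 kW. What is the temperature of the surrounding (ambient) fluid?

T_out = 16.0 °C

Series resistances:
  R_cast iron = (1/1.86 − 1/1.87)/(4πk) = 0.002875/(4π·52.0) = 4.400×10^-6 K/W
  R_conv,out = 1/(4πr²h) = 1/(4π·1.87²·9.06) = 0.002512 K/W
ΣR = 0.002516 K/W
ΔT = Q·ΣR = 77500 × 0.002516 = 195.0 K
Heat flows inward, so T_out = T_in + ΔT = -179 + 195.0 = 16.0 °C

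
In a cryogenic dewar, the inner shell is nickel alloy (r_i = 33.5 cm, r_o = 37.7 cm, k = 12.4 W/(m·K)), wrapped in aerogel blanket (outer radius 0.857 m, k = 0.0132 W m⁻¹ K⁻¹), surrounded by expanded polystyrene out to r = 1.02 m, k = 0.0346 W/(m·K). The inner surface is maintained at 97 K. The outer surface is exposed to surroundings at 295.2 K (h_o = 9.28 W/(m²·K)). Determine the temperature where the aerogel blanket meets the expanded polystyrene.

T = 286.0 K

Series thermal resistances, inner to outer:
  R_nickel alloy = (1/0.335 − 1/0.377)/(4πk) = 0.3326/(4π·12.4) = 0.002134 K/W
  R_aerogel blanket = (1/0.377 − 1/0.857)/(4πk) = 1.486/(4π·0.0132) = 8.956 K/W
  R_expanded polystyrene = (1/0.857 − 1/1.02)/(4πk) = 0.1865/(4π·0.0346) = 0.4289 K/W
  R_conv,out = 1/(4πr²h) = 1/(4π·1.02²·9.28) = 0.008242 K/W
ΣR = 0.002134 + 8.956 + 0.4289 + 0.008242 = 9.395 K/W
Q = ΔT/ΣR = (97 K − 295.2 K)/9.395 = -21.10 W
From the inner boundary to the aerogel blanket/expanded polystyrene interface, ΣR_partial = 8.958 K/W.
T_interface = T_in − Q·ΣR_partial = 97 K − (-21.10)(8.958) = 286.0 K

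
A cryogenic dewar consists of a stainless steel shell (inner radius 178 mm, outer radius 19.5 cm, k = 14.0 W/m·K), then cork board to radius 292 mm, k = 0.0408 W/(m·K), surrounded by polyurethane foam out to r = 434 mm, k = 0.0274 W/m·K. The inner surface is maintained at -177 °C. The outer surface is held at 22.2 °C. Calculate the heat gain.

Q = 30.3 W

Series thermal resistances, inner to outer:
  R_stainless steel = (1/0.178 − 1/0.195)/(4πk) = 0.4898/(4π·14.0) = 0.002784 K/W
  R_cork board = (1/0.195 − 1/0.292)/(4πk) = 1.704/(4π·0.0408) = 3.323 K/W
  R_polyurethane foam = (1/0.292 − 1/0.434)/(4πk) = 1.121/(4π·0.0274) = 3.254 K/W
ΣR = 0.002784 + 3.323 + 3.254 = 6.580 K/W
Q = ΔT/ΣR = (-177 °C − 22.2 °C)/6.580 = -30.3 W
(Negative Q ⇒ heat flows inward; heat gain = 30.3 W.)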